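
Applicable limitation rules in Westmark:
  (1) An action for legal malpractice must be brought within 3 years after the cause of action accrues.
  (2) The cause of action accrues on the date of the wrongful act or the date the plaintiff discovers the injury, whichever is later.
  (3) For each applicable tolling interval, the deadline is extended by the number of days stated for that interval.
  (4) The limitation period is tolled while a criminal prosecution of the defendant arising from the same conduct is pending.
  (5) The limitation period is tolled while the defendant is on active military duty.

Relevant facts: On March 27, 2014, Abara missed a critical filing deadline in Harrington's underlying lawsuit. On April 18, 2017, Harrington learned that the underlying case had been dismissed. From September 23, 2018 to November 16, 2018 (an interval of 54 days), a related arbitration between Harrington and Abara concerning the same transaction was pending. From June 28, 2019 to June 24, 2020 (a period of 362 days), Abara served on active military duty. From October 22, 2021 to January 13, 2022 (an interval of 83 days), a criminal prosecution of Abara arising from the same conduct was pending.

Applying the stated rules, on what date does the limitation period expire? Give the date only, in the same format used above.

April 15, 2021

Taking the later of the act (March 27, 2014) and discovery (April 18, 2017), the claim accrued on April 18, 2017.
Adding the 3 years base period to April 18, 2017 gives a deadline of April 18, 2020, before any tolling.
The period was tolled for 362 days by the defendant's active military service (June 28, 2019 to June 24, 2020), pushing the deadline to April 15, 2021.
The pending criminal prosecution starting October 22, 2021 came too late — the period had run on April 15, 2021 — and so does not extend the deadline.
The pending related arbitration from September 23, 2018 to November 16, 2018 does not toll the period, because no stated rule makes a pending arbitration a tolling event.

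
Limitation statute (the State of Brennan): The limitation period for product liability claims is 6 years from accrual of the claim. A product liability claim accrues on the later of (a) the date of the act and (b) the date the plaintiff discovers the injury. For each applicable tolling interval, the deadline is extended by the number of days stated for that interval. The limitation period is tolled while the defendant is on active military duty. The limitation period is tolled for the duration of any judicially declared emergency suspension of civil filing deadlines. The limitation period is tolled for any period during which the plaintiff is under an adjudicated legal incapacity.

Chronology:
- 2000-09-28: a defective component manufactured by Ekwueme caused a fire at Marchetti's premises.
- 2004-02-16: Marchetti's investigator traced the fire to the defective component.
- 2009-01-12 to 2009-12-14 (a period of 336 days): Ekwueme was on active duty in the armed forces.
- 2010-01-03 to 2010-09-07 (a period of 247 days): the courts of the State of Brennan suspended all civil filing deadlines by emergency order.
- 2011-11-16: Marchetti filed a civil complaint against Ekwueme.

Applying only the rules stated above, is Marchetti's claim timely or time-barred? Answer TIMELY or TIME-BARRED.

TIME-BARRED

The claim accrued on 2004-02-16 — the later of the 2000-09-28 act and the 2004-02-16 discovery.
6 years from 2004-02-16 is 2010-02-16.
The period was tolled for 336 days by the defendant's active military service (2009-01-12 to 2009-12-14), pushing the deadline to 2011-01-18.
Because the emergency suspension of filing deadlines ran from 2010-01-03 to 2010-09-07, the deadline is extended by 247 days to 2011-09-22.
Marchetti filed on 2011-11-16, after the 2011-09-22 deadline, so the action is time-barred.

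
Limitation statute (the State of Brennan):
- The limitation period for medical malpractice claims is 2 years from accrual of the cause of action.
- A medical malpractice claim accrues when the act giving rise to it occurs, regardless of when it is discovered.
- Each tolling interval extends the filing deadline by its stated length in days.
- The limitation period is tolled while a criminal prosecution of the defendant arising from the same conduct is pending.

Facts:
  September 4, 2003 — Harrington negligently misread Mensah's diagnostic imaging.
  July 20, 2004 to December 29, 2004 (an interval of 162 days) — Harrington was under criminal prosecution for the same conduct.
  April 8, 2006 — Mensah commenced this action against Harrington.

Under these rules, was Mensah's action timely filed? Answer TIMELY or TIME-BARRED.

TIME-BARRED

The limitation period began to run on September 4, 2003.
The untolled deadline — 2 years after September 4, 2003 — is September 4, 2005.
The pending criminal prosecution from July 20, 2004 to December 29, 2004 tolled the period for 162 days, extending the deadline to February 13, 2006.
The April 8, 2006 filing falls after the February 13, 2006 deadline; the claim is time-barred.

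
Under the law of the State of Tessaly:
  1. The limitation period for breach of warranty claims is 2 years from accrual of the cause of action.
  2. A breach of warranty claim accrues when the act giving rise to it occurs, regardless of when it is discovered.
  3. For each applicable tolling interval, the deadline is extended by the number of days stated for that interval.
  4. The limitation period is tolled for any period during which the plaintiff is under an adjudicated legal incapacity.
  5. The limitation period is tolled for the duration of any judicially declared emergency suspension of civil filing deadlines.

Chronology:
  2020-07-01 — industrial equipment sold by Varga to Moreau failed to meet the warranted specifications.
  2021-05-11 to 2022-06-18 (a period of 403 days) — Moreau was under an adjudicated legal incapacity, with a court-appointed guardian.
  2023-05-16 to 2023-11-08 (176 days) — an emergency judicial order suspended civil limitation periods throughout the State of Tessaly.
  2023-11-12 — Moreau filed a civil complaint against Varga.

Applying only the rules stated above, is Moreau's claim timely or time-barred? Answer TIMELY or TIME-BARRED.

TIMELY

The limitation period began to run on 2020-07-01.
The untolled deadline — 2 years after 2020-07-01 — is 2022-07-01.
The period was tolled for 403 days by the plaintiff's legal incapacity (2021-05-11 to 2022-06-18), pushing the deadline to 2023-08-08.
The period was tolled for 176 days by the emergency suspension of filing deadlines (2023-05-16 to 2023-11-08), pushing the deadline to 2024-01-31.
Moreau filed on 2023-11-12, before the 2024-01-31 deadline, so the action is timely.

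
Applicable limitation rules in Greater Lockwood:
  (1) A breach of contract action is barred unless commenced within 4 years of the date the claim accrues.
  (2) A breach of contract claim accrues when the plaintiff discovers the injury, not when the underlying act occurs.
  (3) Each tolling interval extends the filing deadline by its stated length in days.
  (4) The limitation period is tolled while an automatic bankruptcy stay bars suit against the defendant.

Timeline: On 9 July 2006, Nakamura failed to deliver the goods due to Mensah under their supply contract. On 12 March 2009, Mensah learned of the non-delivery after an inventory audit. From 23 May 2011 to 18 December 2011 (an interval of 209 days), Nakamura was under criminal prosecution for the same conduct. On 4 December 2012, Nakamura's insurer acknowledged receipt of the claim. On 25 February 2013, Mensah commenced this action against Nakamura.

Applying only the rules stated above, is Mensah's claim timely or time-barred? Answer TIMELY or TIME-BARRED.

TIMELY

Under the discovery rule, the claim accrued on 12 March 2009, when Mensah discovered the injury — not on the 9 July 2006 date of the underlying act.
4 years from 12 March 2009 is 12 March 2013.
Although a criminal prosecution ran from 23 May 2011 to 18 December 2011, the stated rules do not make that a tolling event, so it is disregarded.
The other events in the timeline have no effect on the limitation period under the stated rules.
Mensah filed on 25 February 2013, before the 12 March 2013 deadline, so the action is timely.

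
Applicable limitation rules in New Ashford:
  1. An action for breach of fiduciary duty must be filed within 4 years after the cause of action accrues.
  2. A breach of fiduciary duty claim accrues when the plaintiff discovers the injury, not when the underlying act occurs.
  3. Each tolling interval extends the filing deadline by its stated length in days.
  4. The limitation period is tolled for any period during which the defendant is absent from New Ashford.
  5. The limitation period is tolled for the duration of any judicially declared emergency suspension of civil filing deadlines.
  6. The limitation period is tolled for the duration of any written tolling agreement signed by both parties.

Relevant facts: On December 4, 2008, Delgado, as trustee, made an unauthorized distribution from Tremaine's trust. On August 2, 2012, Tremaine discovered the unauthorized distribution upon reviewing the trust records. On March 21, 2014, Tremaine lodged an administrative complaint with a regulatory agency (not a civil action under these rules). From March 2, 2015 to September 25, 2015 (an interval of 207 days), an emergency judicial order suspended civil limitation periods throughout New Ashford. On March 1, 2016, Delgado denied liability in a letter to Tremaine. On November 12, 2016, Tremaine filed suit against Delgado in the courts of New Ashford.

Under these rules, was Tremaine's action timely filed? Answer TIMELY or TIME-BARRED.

The claim did not accrue until Tremaine discovered the injury on August 2, 2012; the December 4, 2008 act date does not start the clock under the stated rule.
4 years from August 2, 2012 is August 2, 2016.
The period was tolled for 207 days by the emergency suspension of filing deadlines (March 2, 2015 to September 25, 2015), pushing the deadline to February 25, 2017.
Nothing else in the chronology tolls or restarts the period.
Filing on November 12, 2016 beat the February 25, 2017 deadline — the action is timely.

TIMELY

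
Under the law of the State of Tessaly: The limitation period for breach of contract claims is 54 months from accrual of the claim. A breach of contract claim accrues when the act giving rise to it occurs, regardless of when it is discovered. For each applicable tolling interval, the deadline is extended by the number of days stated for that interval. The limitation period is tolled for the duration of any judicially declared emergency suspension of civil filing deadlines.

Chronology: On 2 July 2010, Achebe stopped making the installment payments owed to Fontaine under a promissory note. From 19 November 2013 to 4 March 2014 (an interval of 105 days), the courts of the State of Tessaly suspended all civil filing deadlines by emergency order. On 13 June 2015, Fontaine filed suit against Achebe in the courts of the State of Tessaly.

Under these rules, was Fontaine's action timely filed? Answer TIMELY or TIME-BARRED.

The limitation period began to run on 2 July 2010.
54 months from 2 July 2010 is 2 January 2015.
The emergency suspension of filing deadlines from 19 November 2013 to 4 March 2014 tolled the period for 105 days, extending the deadline to 17 April 2015.
Filing on 13 June 2015 missed the 17 April 2015 deadline — the action is time-barred.

TIME-BARRED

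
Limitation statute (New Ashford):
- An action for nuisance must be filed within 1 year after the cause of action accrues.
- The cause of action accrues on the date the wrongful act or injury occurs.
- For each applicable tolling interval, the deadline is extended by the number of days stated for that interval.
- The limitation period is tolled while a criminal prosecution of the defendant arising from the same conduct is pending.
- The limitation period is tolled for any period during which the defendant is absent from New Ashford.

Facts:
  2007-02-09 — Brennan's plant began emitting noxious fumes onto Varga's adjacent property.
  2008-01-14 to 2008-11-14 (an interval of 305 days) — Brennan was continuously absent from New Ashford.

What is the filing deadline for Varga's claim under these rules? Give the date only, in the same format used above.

2008-12-10

The limitation period began to run on 2007-02-09.
Adding the 1 year base period to 2007-02-09 gives a deadline of 2008-02-09, before any tolling.
The period was tolled for 305 days by the defendant's absence from the jurisdiction (2008-01-14 to 2008-11-14), pushing the deadline to 2008-12-10.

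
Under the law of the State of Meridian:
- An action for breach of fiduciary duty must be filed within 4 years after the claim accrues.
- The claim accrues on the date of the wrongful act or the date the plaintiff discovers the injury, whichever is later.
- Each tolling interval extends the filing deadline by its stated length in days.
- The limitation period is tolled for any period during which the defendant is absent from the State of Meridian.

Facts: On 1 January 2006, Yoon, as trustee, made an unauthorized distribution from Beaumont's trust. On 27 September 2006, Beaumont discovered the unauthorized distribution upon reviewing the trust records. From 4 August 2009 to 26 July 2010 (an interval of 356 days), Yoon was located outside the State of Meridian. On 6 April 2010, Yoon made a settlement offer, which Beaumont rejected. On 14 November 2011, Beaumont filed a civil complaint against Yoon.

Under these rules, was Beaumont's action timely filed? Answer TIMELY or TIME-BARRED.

The claim accrued on 27 September 2006 — the later of the 1 January 2006 act and the 27 September 2006 discovery.
The untolled deadline — 4 years after 27 September 2006 — is 27 September 2010.
The period was tolled for 356 days by the defendant's absence from the jurisdiction (4 August 2009 to 26 July 2010), pushing the deadline to 18 September 2011.
The other events in the timeline have no effect on the limitation period under the stated rules.
Beaumont filed on 14 November 2011, after the 18 September 2011 deadline, so the action is time-barred.

TIME-BARRED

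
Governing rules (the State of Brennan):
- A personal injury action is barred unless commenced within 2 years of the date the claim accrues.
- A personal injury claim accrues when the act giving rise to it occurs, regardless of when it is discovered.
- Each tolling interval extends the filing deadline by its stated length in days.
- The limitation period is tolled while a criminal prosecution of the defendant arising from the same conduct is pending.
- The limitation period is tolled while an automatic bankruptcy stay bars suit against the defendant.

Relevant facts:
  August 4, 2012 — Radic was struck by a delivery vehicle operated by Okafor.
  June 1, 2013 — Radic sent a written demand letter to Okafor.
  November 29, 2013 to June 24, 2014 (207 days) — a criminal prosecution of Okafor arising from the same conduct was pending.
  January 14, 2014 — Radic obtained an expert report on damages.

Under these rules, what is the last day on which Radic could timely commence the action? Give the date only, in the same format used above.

The limitation period began to run on August 4, 2012.
Adding the 2 years base period to August 4, 2012 gives a deadline of August 4, 2014, before any tolling.
Because the pending criminal prosecution ran from November 29, 2013 to June 24, 2014, the deadline is extended by 207 days to February 27, 2015.
The other events in the timeline have no effect on the limitation period under the stated rules.

February 27, 2015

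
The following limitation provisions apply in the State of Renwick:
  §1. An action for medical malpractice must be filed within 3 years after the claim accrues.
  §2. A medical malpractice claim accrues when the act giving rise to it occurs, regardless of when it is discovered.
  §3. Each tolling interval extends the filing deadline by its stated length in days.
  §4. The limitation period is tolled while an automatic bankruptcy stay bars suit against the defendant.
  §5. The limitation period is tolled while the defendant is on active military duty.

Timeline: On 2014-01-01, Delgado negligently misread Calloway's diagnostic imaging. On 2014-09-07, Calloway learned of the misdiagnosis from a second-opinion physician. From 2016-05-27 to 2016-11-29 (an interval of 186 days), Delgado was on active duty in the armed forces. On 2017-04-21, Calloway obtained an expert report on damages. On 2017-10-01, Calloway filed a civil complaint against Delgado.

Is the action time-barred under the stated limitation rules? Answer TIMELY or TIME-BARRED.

The claim accrued on 2014-01-01, when the wrongful act occurred; under the stated occurrence rule the 2014-09-07 discovery does not delay accrual.
The untolled deadline — 3 years after 2014-01-01 — is 2017-01-01.
The period was tolled for 186 days by the defendant's active military service (2016-05-27 to 2016-11-29), pushing the deadline to 2017-07-06.
The other events in the timeline have no effect on the limitation period under the stated rules.
The 2017-10-01 filing falls after the 2017-07-06 deadline; the claim is time-barred.

TIME-BARRED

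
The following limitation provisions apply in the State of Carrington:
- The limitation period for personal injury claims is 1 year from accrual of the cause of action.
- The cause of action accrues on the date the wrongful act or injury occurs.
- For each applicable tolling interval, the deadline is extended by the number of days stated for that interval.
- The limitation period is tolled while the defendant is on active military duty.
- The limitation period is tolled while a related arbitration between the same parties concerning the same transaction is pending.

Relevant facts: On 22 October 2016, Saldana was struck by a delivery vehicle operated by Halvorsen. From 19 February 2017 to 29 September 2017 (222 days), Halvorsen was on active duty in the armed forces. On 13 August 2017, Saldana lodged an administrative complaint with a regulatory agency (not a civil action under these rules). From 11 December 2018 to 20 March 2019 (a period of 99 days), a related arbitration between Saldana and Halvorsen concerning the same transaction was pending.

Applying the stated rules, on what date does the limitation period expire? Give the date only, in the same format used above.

1 June 2018

The claim accrued on 22 October 2016, when the wrongful act occurred.
Adding the 1 year base period to 22 October 2016 gives a deadline of 22 October 2017, before any tolling.
The defendant's active military service from 19 February 2017 to 29 September 2017 tolled the period for 222 days, extending the deadline to 1 June 2018.
By the time the pending related arbitration began on 11 December 2018, the limitation period had already expired on 1 June 2018; that interval cannot revive it.
The other events in the timeline have no effect on the limitation period under the stated rules.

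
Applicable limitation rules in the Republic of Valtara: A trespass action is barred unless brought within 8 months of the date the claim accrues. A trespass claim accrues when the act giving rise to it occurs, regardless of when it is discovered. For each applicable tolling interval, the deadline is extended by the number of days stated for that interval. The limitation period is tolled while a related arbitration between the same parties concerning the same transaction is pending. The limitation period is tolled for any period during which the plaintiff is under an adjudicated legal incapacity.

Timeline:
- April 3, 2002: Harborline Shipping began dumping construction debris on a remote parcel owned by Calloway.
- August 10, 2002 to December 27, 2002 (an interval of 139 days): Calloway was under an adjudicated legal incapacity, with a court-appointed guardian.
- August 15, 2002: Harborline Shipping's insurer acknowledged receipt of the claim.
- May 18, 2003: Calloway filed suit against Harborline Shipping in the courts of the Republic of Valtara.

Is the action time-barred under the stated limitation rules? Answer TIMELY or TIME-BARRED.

TIME-BARRED

The claim accrued on April 3, 2002, the date of the act.
Adding the 8 months base period to April 3, 2002 gives a deadline of December 3, 2002, before any tolling.
Because the plaintiff's legal incapacity ran from August 10, 2002 to December 27, 2002, the deadline is extended by 139 days to April 21, 2003.
Nothing else in the chronology tolls or restarts the period.
Calloway filed on May 18, 2003, after the April 21, 2003 deadline, so the action is time-barred.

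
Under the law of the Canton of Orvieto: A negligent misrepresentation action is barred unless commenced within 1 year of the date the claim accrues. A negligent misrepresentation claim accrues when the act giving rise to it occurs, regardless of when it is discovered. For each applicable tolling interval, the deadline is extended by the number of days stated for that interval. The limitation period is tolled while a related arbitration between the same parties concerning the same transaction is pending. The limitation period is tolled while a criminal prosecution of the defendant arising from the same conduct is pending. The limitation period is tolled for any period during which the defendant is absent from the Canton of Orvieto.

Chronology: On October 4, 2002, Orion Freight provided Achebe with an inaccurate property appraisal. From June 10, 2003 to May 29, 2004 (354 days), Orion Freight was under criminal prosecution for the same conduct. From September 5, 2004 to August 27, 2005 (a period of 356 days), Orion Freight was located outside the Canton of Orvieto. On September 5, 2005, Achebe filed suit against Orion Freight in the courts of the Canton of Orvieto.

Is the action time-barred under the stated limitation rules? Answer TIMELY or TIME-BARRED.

TIMELY

The limitation period began to run on October 4, 2002.
The untolled deadline — 1 year after October 4, 2002 — is October 4, 2003.
The pending criminal prosecution from June 10, 2003 to May 29, 2004 tolled the period for 354 days, extending the deadline to September 22, 2004.
The defendant's absence from the jurisdiction from September 5, 2004 to August 27, 2005 tolled the period for 356 days, extending the deadline to September 13, 2005.
Filing on September 5, 2005 beat the September 13, 2005 deadline — the action is timely.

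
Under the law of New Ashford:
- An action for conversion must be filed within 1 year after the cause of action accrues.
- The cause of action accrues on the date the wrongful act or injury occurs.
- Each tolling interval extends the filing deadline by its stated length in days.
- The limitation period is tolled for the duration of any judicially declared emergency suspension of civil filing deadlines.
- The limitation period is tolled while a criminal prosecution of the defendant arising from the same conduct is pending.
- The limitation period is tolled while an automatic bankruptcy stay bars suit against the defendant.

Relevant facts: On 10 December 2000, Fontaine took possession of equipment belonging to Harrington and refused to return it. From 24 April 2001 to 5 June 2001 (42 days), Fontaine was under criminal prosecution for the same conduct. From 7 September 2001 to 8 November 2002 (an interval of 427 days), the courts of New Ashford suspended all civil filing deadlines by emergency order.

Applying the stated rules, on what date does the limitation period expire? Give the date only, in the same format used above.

The claim accrued on 10 December 2000, when the wrongful act occurred.
Adding the 1 year base period to 10 December 2000 gives a deadline of 10 December 2001, before any tolling.
Because the pending criminal prosecution ran from 24 April 2001 to 5 June 2001, the deadline is extended by 42 days to 21 January 2002.
The emergency suspension of filing deadlines from 7 September 2001 to 8 November 2002 tolled the period for 427 days, extending the deadline to 24 March 2003.

24 March 2003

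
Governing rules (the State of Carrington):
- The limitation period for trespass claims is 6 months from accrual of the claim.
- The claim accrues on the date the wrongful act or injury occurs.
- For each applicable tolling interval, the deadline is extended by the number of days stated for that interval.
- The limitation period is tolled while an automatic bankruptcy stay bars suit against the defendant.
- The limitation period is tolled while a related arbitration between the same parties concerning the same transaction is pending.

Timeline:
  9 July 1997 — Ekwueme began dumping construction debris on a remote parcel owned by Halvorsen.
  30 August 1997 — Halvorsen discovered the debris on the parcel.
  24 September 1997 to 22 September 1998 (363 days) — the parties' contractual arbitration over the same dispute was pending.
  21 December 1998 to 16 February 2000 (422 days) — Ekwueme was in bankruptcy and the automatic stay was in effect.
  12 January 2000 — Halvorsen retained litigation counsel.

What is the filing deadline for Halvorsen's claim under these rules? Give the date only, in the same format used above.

4 March 2000

The claim accrued on 9 July 1997, when the wrongful act occurred; under the stated occurrence rule the 30 August 1997 discovery does not delay accrual.
The untolled deadline — 6 months after 9 July 1997 — is 9 January 1998.
The period was tolled for 363 days by the pending related arbitration (24 September 1997 to 22 September 1998), pushing the deadline to 7 January 1999.
Because the automatic bankruptcy stay ran from 21 December 1998 to 16 February 2000, the deadline is extended by 422 days to 4 March 2000.
The other events in the timeline have no effect on the limitation period under the stated rules.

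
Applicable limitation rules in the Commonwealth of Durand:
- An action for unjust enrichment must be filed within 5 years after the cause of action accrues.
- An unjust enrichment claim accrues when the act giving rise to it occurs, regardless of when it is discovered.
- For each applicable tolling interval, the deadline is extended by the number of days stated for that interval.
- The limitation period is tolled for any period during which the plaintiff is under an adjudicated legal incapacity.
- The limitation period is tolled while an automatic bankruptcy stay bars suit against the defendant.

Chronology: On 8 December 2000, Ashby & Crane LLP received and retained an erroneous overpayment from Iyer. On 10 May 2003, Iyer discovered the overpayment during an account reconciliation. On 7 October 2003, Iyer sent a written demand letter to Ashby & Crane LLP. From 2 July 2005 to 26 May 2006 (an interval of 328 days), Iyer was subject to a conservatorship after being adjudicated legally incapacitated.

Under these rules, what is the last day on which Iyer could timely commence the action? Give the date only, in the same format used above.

Accrual is governed by the date of the act, so the period began to run on 8 December 2000; the later discovery on 10 May 2003 is irrelevant under the stated rule.
5 years from 8 December 2000 is 8 December 2005.
The plaintiff's legal incapacity from 2 July 2005 to 26 May 2006 tolled the period for 328 days, extending the deadline to 1 November 2006.
The other events in the timeline have no effect on the limitation period under the stated rules.

1 November 2006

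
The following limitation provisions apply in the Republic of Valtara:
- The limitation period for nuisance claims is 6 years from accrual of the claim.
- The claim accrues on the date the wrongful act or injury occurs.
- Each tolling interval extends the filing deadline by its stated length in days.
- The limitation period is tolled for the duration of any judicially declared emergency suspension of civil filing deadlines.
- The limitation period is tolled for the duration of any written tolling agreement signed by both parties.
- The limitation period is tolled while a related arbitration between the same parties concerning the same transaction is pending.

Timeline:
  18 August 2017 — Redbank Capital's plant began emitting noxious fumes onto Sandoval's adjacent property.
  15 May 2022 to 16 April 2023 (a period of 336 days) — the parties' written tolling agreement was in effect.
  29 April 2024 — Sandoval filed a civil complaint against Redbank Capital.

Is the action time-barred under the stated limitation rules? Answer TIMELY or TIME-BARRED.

TIMELY

The limitation period began to run on 18 August 2017.
Adding the 6 years base period to 18 August 2017 gives a deadline of 18 August 2023, before any tolling.
Because the written tolling agreement ran from 15 May 2022 to 16 April 2023, the deadline is extended by 336 days to 19 July 2024.
Filing on 29 April 2024 beat the 19 July 2024 deadline — the action is timely.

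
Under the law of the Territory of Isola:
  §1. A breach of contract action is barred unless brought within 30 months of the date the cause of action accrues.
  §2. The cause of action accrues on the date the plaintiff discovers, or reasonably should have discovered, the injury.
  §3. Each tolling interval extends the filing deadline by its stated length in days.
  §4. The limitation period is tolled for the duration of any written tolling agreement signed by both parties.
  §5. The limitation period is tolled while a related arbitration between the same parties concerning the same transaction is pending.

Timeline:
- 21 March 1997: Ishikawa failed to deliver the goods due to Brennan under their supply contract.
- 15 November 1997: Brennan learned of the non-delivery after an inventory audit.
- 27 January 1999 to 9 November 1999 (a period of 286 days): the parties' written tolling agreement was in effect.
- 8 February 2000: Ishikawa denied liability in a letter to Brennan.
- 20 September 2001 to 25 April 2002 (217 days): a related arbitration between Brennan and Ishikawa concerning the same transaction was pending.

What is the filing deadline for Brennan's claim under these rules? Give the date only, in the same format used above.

25 February 2001

Under the discovery rule, the claim accrued on 15 November 1997, when Brennan discovered the injury — not on the 21 March 1997 date of the underlying act.
The untolled deadline — 30 months after 15 November 1997 — is 15 May 2000.
The period was tolled for 286 days by the written tolling agreement (27 January 1999 to 9 November 1999), pushing the deadline to 25 February 2001.
The pending related arbitration starting 20 September 2001 came too late — the period had run on 25 February 2001 — and so does not extend the deadline.
The other events in the timeline have no effect on the limitation period under the stated rules.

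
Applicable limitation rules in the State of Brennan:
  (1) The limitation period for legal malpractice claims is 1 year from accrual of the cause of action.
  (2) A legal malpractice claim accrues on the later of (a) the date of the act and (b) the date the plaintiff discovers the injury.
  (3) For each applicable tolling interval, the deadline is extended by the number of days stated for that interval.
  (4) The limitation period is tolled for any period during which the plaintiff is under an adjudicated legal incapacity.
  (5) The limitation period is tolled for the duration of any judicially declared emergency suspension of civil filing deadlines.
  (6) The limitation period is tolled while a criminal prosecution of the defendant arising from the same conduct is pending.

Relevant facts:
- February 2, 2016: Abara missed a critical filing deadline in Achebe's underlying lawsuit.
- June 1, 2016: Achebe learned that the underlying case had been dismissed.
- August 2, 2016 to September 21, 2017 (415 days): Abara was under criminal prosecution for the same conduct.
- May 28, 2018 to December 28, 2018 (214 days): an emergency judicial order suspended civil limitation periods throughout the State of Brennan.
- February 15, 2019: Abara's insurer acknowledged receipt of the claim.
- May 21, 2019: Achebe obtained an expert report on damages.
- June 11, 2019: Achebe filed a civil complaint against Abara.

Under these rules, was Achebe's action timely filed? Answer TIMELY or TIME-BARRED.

The claim accrued on June 1, 2016 — the later of the February 2, 2016 act and the June 1, 2016 discovery.
1 year from June 1, 2016 is June 1, 2017.
The pending criminal prosecution from August 2, 2016 to September 21, 2017 tolled the period for 415 days, extending the deadline to July 21, 2018.
The emergency suspension of filing deadlines from May 28, 2018 to December 28, 2018 tolled the period for 214 days, extending the deadline to February 20, 2019.
None of the other events listed affects the running of the period under the stated rules.
Achebe filed on June 11, 2019, after the February 20, 2019 deadline, so the action is time-barred.

TIME-BARRED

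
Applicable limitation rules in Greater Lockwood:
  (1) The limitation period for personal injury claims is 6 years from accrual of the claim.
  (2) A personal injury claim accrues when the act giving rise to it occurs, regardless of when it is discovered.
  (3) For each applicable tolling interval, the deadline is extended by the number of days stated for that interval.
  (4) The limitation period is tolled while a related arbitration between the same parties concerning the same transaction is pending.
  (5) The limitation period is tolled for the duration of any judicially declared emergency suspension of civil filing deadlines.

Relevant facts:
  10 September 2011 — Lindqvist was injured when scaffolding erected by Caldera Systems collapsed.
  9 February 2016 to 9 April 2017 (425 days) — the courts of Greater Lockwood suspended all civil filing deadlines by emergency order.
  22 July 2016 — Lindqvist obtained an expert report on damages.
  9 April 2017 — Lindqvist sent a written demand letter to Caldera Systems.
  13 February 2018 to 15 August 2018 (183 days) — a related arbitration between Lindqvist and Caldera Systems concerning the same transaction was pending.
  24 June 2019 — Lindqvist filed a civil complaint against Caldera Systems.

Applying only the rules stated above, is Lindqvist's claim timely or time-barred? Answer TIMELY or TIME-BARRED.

The limitation period began to run on 10 September 2011.
6 years from 10 September 2011 is 10 September 2017.
Because the emergency suspension of filing deadlines ran from 9 February 2016 to 9 April 2017, the deadline is extended by 425 days to 9 November 2018.
The pending related arbitration from 13 February 2018 to 15 August 2018 tolled the period for 183 days, extending the deadline to 11 May 2019.
Nothing else in the chronology tolls or restarts the period.
The 24 June 2019 filing falls after the 11 May 2019 deadline; the claim is time-barred.

TIME-BARRED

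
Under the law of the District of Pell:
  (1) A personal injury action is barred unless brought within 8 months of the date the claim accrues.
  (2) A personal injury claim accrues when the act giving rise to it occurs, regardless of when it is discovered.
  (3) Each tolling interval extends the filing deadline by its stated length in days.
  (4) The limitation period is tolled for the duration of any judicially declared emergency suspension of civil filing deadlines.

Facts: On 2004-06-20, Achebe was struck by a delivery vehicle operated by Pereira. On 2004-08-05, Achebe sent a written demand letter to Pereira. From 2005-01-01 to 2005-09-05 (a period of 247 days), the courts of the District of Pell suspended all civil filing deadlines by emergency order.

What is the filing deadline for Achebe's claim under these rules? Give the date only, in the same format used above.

The claim accrued on 2004-06-20, when the wrongful act occurred.
8 months from 2004-06-20 is 2005-02-20.
Because the emergency suspension of filing deadlines ran from 2005-01-01 to 2005-09-05, the deadline is extended by 247 days to 2005-10-25.
The other events in the timeline have no effect on the limitation period under the stated rules.

2005-10-25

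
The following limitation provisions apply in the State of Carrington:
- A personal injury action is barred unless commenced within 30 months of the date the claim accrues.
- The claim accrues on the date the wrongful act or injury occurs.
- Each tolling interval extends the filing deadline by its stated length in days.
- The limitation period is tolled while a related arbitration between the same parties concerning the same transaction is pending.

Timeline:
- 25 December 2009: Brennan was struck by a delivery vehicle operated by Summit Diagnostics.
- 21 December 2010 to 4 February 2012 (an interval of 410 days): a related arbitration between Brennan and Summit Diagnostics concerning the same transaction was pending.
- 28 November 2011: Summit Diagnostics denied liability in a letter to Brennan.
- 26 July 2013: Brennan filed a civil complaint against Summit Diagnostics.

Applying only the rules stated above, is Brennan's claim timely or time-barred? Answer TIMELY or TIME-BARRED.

The limitation period began to run on 25 December 2009.
Adding the 30 months base period to 25 December 2009 gives a deadline of 25 June 2012, before any tolling.
Because the pending related arbitration ran from 21 December 2010 to 4 February 2012, the deadline is extended by 410 days to 9 August 2013.
The other events in the timeline have no effect on the limitation period under the stated rules.
Filing on 26 July 2013 beat the 9 August 2013 deadline — the action is timely.

TIMELY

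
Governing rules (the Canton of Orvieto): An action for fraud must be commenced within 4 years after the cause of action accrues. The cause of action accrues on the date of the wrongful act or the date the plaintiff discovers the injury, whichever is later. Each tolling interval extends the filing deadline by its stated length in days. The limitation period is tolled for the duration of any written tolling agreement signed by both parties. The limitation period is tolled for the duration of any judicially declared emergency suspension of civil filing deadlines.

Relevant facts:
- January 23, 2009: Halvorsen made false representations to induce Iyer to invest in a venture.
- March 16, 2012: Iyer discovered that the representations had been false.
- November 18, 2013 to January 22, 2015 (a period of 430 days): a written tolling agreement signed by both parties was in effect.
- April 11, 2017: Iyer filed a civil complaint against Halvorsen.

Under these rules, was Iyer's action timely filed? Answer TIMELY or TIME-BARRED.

TIMELY

Because discovery on March 16, 2012 post-dates the January 23, 2009 act, accrual under the later-of rule falls on March 16, 2012.
Adding the 4 years base period to March 16, 2012 gives a deadline of March 16, 2016, before any tolling.
Because the written tolling agreement ran from November 18, 2013 to January 22, 2015, the deadline is extended by 430 days to May 20, 2017.
Iyer filed on April 11, 2017, before the May 20, 2017 deadline, so the action is timely.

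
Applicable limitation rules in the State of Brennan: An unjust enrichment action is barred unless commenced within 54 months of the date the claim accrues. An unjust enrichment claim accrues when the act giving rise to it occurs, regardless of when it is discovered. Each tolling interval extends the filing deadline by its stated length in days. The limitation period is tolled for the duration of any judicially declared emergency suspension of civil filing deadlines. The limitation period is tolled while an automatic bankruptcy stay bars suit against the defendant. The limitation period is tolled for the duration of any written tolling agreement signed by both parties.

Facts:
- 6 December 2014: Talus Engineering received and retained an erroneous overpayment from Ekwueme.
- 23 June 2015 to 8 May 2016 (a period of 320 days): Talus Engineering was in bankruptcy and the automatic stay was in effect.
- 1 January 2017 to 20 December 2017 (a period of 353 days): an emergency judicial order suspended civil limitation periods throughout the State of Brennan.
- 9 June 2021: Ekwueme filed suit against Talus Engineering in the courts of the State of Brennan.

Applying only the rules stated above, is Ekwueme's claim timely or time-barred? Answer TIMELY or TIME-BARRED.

The claim accrued on 6 December 2014, when the wrongful act occurred.
Adding the 54 months base period to 6 December 2014 gives a deadline of 6 June 2019, before any tolling.
Because the automatic bankruptcy stay ran from 23 June 2015 to 8 May 2016, the deadline is extended by 320 days to 21 April 2020.
The period was tolled for 353 days by the emergency suspension of filing deadlines (1 January 2017 to 20 December 2017), pushing the deadline to 9 April 2021.
Ekwueme filed on 9 June 2021, after the 9 April 2021 deadline, so the action is time-barred.

TIME-BARRED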